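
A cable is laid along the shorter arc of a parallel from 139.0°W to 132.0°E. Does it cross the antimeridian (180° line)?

Yes

Naïve |132.0 − -139.0| = 271.0° > 180°, so the shorter arc goes the other way round — across 180°.
Signed shortest Δλ = ((132.0 − -139.0 + 180) mod 360) − 180 = -89.0°.
Going west by 89.0° from -139.0° passes through 180° before reaching +132.0°.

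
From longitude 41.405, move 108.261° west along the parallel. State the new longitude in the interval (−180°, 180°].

-66.856°

Start at +41.405°; shift −108.261° → -66.856°.
-66.856° already lies in (−180°, 180°].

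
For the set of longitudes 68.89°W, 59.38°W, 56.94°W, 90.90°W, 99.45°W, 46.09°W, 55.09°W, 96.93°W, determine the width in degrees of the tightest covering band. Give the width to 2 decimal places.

53.36°

Sort the longitudes: -99.45°, -96.93°, -90.90°, -68.89°, -59.38°, -56.94°, -55.09°, -46.09°.
Eastward gaps between consecutive values (wrapping around): 2.52°, 6.03°, 22.01°, 9.51°, 2.44°, 1.85°, 9.00°, 306.64°.
Largest gap = 306.64° ⇒ minimal covering band is its complement: 360° − 306.64° = 53.36°.
Band runs from -99.45° eastward to -46.09°.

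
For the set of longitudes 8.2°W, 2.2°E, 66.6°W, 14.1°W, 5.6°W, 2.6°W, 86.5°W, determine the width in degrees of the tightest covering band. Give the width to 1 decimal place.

88.7°

Sort the longitudes: -86.5°, -66.6°, -14.1°, -8.2°, -5.6°, -2.6°, +2.2°.
Eastward gaps between consecutive values (wrapping around): 19.9°, 52.5°, 5.9°, 2.6°, 3.0°, 4.8°, 271.3°.
Largest gap = 271.3° ⇒ minimal covering band is its complement: 360° − 271.3° = 88.7°.
Band runs from -86.5° eastward to +2.2°.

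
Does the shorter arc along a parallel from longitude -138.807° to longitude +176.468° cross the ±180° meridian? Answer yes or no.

Yes

Naïve |176.468 − -138.807| = 315.275° > 180°, so the shorter arc goes the other way round — across 180°.
Signed shortest Δλ = ((176.468 − -138.807 + 180) mod 360) − 180 = -44.725°.
Going west by 44.725° from -138.807° passes through 180° before reaching +176.468°.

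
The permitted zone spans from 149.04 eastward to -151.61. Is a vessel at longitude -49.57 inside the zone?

No

Band width going east from +149.04° to -151.61°: ((-151.61 − 149.04) mod 360) = 59.35°.
Offset of -49.57° east of the west edge: ((-49.57 − 149.04) mod 360) = 161.39°.
161.39° > 59.35° ⇒ outside.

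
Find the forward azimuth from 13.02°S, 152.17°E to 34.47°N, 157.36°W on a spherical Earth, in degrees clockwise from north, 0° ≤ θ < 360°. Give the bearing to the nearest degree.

Δλ = -157.36 − 152.17 = -309.53°; wrapped into (−180°, 180°]: 50.47°.
θ = atan2( sin Δλ · cos φ₂ , cos φ₁ · sin φ₂ − sin φ₁ · cos φ₂ · cos Δλ )
  = atan2(0.63587, 0.66964) = 43.518° → normalised to [0°, 360°): 43.518°.

44°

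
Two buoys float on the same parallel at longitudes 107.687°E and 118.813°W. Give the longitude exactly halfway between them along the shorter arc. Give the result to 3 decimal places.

Signed shortest Δλ from +107.687° to -118.813° is +133.500°.
Midpoint longitude = +107.687° + (+133.500°)/2 = +107.687° + 66.750° = +174.437°.
(The naïve average (+107.687 + -118.813)/2 = -5.563° is on the wrong side of the globe.)

174.437°E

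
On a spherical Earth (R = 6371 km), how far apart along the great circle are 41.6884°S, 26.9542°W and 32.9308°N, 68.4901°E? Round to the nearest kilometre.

Δλ = 68.4901 − -26.9542 = 95.4443°.
Δφ = 32.9308 − -41.6884 = 74.6192°.
a = sin²(Δφ/2) + cos φ₁ · cos φ₂ · sin²(Δλ/2) = 0.710511.
c = 2·atan2(√a, √(1−a)) = 2.00537 rad → d = 6371·c ≈ 12776.20 km.

12776 km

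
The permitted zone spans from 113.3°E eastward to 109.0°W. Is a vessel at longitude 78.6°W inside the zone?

No

Band width going east from +113.3° to -109.0°: ((-109.0 − 113.3) mod 360) = 137.7°.
Offset of -78.6° east of the west edge: ((-78.6 − 113.3) mod 360) = 168.1°.
168.1° > 137.7° ⇒ outside.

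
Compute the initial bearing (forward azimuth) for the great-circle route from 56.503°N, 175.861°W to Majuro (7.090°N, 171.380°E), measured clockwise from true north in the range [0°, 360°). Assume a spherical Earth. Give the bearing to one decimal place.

196.5°

Δλ = 171.380 − -175.861 = 347.241°; wrapped into (−180°, 180°]: -12.759°.
θ = atan2( sin Δλ · cos φ₂ , cos φ₁ · sin φ₂ − sin φ₁ · cos φ₂ · cos Δλ )
  = atan2(-0.21916, -0.73899) = -163.481° → normalised to [0°, 360°): 196.519°.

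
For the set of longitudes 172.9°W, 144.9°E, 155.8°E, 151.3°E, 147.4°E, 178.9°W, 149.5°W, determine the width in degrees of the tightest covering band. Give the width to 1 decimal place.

65.6°

Sort the longitudes: -178.9°, -172.9°, -149.5°, +144.9°, +147.4°, +151.3°, +155.8°.
Eastward gaps between consecutive values (wrapping around): 6.0°, 23.4°, 294.4°, 2.5°, 3.9°, 4.5°, 25.3°.
Largest gap = 294.4° ⇒ minimal covering band is its complement: 360° − 294.4° = 65.6°.
Band runs from +144.9° eastward to -149.5°, crossing the antimeridian.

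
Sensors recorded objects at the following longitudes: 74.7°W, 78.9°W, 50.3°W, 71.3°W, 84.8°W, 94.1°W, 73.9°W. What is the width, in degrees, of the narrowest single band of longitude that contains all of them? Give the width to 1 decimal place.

43.8°

Sort the longitudes: -94.1°, -84.8°, -78.9°, -74.7°, -73.9°, -71.3°, -50.3°.
Eastward gaps between consecutive values (wrapping around): 9.3°, 5.9°, 4.2°, 0.8°, 2.6°, 21.0°, 316.2°.
Largest gap = 316.2° ⇒ minimal covering band is its complement: 360° − 316.2° = 43.8°.
Band runs from -94.1° eastward to -50.3°.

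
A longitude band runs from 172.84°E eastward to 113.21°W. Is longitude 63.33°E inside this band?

Band width going east from +172.84° to -113.21°: ((-113.21 − 172.84) mod 360) = 73.95°.
Offset of +63.33° east of the west edge: ((63.33 − 172.84) mod 360) = 250.49°.
250.49° > 73.95° ⇒ outside.

No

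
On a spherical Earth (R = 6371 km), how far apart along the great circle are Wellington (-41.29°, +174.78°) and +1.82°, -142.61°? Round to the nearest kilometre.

6435 km

Δλ = -142.61 − 174.78 = -317.39°; wrapped into (−180°, 180°]: 42.61°.
Δφ = 1.82 − -41.29 = 43.11°.
a = sin²(Δφ/2) + cos φ₁ · cos φ₂ · sin²(Δλ/2) = 0.234118.
c = 2·atan2(√a, √(1−a)) = 1.01012 rad → d = 6371·c ≈ 6435.44 km.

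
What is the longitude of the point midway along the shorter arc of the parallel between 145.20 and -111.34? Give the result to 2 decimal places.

Signed shortest Δλ from +145.20° to -111.34° is +103.46°.
Midpoint longitude = +145.20° + (+103.46°)/2 = +145.20° + 51.73° = +196.93°.
Normalise into (−180°, 180°]: -163.07°.
(The naïve average (+145.20 + -111.34)/2 = 16.93° is on the wrong side of the globe.)

-163.07°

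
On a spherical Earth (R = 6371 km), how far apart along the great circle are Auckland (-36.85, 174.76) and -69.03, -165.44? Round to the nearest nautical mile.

Δλ = -165.44 − 174.76 = -340.20°; wrapped into (−180°, 180°]: 19.80°.
Δφ = -69.03 − -36.85 = -32.18°.
a = sin²(Δφ/2) + cos φ₁ · cos φ₂ · sin²(Δλ/2) = 0.085276.
c = 2·atan2(√a, √(1−a)) = 0.59268 rad → d = 6371·c ≈ 3775.94 km ≈ 2038.85 nmi.

2039 nmi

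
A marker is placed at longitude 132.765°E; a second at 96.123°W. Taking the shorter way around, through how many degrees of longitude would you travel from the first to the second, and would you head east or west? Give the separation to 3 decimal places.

Raw difference: -96.123 − 132.765 = -228.888°.
Normalise into (−180°, 180°]: -228.888° + 360° = 131.112°.
Positive ⇒ the second point lies to the east; separation 131.112°.

131.112° east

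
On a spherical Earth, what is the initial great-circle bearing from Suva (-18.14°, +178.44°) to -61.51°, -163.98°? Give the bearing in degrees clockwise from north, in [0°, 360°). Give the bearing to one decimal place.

Δλ = -163.98 − 178.44 = -342.42°; wrapped into (−180°, 180°]: 17.58°.
θ = atan2( sin Δλ · cos φ₂ , cos φ₁ · sin φ₂ − sin φ₁ · cos φ₂ · cos Δλ )
  = atan2(0.14407, -0.69364) = 168.266° → normalised to [0°, 360°): 168.266°.

168.3°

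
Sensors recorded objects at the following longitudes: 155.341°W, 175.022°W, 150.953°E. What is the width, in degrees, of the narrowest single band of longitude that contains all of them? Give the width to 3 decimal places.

Sort the longitudes: -175.022°, -155.341°, +150.953°.
Eastward gaps between consecutive values (wrapping around): 19.681°, 306.294°, 34.025°.
Largest gap = 306.294° ⇒ minimal covering band is its complement: 360° − 306.294° = 53.706°.
Band runs from +150.953° eastward to -155.341°, crossing the antimeridian.

53.706°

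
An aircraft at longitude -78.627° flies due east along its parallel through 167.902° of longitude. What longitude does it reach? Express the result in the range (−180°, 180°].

Start at -78.627°; shift +167.902° → +89.275°.
+89.275° already lies in (−180°, 180°].

+89.275°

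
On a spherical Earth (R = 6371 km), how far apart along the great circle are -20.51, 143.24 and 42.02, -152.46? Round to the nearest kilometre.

9579 km

Δλ = -152.46 − 143.24 = -295.70°; wrapped into (−180°, 180°]: 64.30°.
Δφ = 42.02 − -20.51 = 62.53°.
a = sin²(Δφ/2) + cos φ₁ · cos φ₂ · sin²(Δλ/2) = 0.466393.
c = 2·atan2(√a, √(1−a)) = 1.50353 rad → d = 6371·c ≈ 9579.00 km.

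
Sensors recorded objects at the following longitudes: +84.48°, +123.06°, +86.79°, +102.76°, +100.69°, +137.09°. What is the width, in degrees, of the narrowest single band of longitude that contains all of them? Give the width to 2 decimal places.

Sort the longitudes: +84.48°, +86.79°, +100.69°, +102.76°, +123.06°, +137.09°.
Eastward gaps between consecutive values (wrapping around): 2.31°, 13.90°, 2.07°, 20.30°, 14.03°, 307.39°.
Largest gap = 307.39° ⇒ minimal covering band is its complement: 360° − 307.39° = 52.61°.
Band runs from +84.48° eastward to +137.09°.

52.61°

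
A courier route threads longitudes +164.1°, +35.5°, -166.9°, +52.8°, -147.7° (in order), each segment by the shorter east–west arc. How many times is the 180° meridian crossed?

3

Leg 1: +164.1° → +35.5°, shortest Δλ = -128.6° (west) — does not cross 180°.
Leg 2: +35.5° → -166.9°, shortest Δλ = 157.6° (east) — crosses 180°.
Leg 3: -166.9° → +52.8°, shortest Δλ = -140.3° (west) — crosses 180°.
Leg 4: +52.8° → -147.7°, shortest Δλ = 159.5° (east) — crosses 180°.
Total crossings: 3.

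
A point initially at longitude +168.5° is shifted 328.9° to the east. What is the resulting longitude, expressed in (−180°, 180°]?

+137.4°

Start at +168.5°; shift +328.9° → +497.4°.
+497.4° lies outside (−180°, 180°]; subtract 360° → +137.4°.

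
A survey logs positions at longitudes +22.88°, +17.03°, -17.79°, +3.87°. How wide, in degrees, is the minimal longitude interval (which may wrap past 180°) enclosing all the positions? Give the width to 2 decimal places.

40.67°

Sort the longitudes: -17.79°, +3.87°, +17.03°, +22.88°.
Eastward gaps between consecutive values (wrapping around): 21.66°, 13.16°, 5.85°, 319.33°.
Largest gap = 319.33° ⇒ minimal covering band is its complement: 360° − 319.33° = 40.67°.
Band runs from -17.79° eastward to +22.88°.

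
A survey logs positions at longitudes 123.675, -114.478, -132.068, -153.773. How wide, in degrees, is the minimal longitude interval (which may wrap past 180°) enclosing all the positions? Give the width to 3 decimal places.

Sort the longitudes: -153.773°, -132.068°, -114.478°, +123.675°.
Eastward gaps between consecutive values (wrapping around): 21.705°, 17.590°, 238.153°, 82.552°.
Largest gap = 238.153° ⇒ minimal covering band is its complement: 360° − 238.153° = 121.847°.
Band runs from +123.675° eastward to -114.478°, crossing the antimeridian.

121.847°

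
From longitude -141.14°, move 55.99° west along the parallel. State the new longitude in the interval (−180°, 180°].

+162.87°

Start at -141.14°; shift −55.99° → -197.13°.
-197.13° lies outside (−180°, 180°]; add 360° → +162.87°.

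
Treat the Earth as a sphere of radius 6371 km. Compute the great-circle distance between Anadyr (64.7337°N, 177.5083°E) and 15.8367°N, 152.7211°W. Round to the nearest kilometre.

Δλ = -152.7211 − 177.5083 = -330.2294°; wrapped into (−180°, 180°]: 29.7706°.
Δφ = 15.8367 − 64.7337 = -48.8970°.
a = sin²(Δφ/2) + cos φ₁ · cos φ₂ · sin²(Δλ/2) = 0.198390.
c = 2·atan2(√a, √(1−a)) = 0.92326 rad → d = 6371·c ≈ 5882.11 km.

5882 km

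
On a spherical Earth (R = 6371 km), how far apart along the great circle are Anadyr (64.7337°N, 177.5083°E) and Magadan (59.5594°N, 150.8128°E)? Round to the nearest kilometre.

1487 km

Δλ = 150.8128 − 177.5083 = -26.6955°.
Δφ = 59.5594 − 64.7337 = -5.1743°.
a = sin²(Δφ/2) + cos φ₁ · cos φ₂ · sin²(Δλ/2) = 0.013563.
c = 2·atan2(√a, √(1−a)) = 0.23345 rad → d = 6371·c ≈ 1487.31 km.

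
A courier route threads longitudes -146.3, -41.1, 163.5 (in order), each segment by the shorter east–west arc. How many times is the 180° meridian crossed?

1

Leg 1: -146.3° → -41.1°, shortest Δλ = 105.2° (east) — does not cross 180°.
Leg 2: -41.1° → +163.5°, shortest Δλ = -155.4° (west) — crosses 180°.
Total crossings: 1.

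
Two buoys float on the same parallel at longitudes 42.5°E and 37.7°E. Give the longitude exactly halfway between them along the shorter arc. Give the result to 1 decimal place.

40.1°E

Signed shortest Δλ from +42.5° to +37.7° is -4.8°.
Midpoint longitude = +42.5° + (-4.8°)/2 = +42.5° − 2.4° = +40.1°.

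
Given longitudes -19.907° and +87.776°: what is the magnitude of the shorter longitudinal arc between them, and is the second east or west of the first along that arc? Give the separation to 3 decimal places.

Raw difference: 87.776 − -19.907 = 107.683°.
Normalise into (−180°, 180°]: 107.683° stays 107.683°.
Positive ⇒ the second point lies to the east; separation 107.683°.

107.683° east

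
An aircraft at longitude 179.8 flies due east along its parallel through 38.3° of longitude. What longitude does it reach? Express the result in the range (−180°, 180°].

-141.9°

Start at +179.8°; shift +38.3° → +218.1°.
+218.1° lies outside (−180°, 180°]; subtract 360° → -141.9°.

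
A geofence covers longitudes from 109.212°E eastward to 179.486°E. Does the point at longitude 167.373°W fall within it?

No

Band width going east from +109.212° to +179.486°: ((179.486 − 109.212) mod 360) = 70.274°.
Offset of -167.373° east of the west edge: ((-167.373 − 109.212) mod 360) = 83.415°.
83.415° > 70.274° ⇒ outside.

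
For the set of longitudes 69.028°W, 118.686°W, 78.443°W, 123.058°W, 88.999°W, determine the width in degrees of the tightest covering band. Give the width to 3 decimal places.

Sort the longitudes: -123.058°, -118.686°, -88.999°, -78.443°, -69.028°.
Eastward gaps between consecutive values (wrapping around): 4.372°, 29.687°, 10.556°, 9.415°, 305.970°.
Largest gap = 305.970° ⇒ minimal covering band is its complement: 360° − 305.970° = 54.030°.
Band runs from -123.058° eastward to -69.028°.

54.030°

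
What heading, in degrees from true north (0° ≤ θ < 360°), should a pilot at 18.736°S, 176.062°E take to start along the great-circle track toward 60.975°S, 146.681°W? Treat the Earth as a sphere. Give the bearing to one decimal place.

157.4°

Δλ = -146.681 − 176.062 = -322.743°; wrapped into (−180°, 180°]: 37.257°.
θ = atan2( sin Δλ · cos φ₂ , cos φ₁ · sin φ₂ − sin φ₁ · cos φ₂ · cos Δλ )
  = atan2(0.29373, -0.70403) = 157.353° → normalised to [0°, 360°): 157.353°.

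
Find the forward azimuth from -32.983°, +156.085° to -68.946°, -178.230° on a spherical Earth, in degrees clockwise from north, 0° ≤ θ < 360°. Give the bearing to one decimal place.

165.6°

Δλ = -178.230 − 156.085 = -334.315°; wrapped into (−180°, 180°]: 25.685°.
θ = atan2( sin Δλ · cos φ₂ , cos φ₁ · sin φ₂ − sin φ₁ · cos φ₂ · cos Δλ )
  = atan2(0.15571, -0.60659) = 165.603° → normalised to [0°, 360°): 165.603°.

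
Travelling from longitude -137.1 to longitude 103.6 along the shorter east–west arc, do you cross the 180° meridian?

Yes

Naïve |103.6 − -137.1| = 240.7° > 180°, so the shorter arc goes the other way round — across 180°.
Signed shortest Δλ = ((103.6 − -137.1 + 180) mod 360) − 180 = -119.3°.
Going west by 119.3° from -137.1° passes through 180° before reaching +103.6°.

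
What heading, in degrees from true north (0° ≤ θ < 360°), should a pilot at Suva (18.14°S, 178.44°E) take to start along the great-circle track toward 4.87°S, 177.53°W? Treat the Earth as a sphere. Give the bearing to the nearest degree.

Δλ = -177.53 − 178.44 = -355.97°; wrapped into (−180°, 180°]: 4.03°.
θ = atan2( sin Δλ · cos φ₂ , cos φ₁ · sin φ₂ − sin φ₁ · cos φ₂ · cos Δλ )
  = atan2(0.07003, 0.22877) = 17.019° → normalised to [0°, 360°): 17.019°.

17°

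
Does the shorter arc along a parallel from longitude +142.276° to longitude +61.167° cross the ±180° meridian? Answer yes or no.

Signed shortest Δλ = ((61.167 − 142.276 + 180) mod 360) − 180 = -81.109°.
Going west by 81.109° from +142.276° reaches +61.167° without touching 180°.

No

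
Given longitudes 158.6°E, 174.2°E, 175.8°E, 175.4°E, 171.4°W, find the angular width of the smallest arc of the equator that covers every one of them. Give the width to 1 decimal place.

Sort the longitudes: -171.4°, +158.6°, +174.2°, +175.4°, +175.8°.
Eastward gaps between consecutive values (wrapping around): 330.0°, 15.6°, 1.2°, 0.4°, 12.8°.
Largest gap = 330.0° ⇒ minimal covering band is its complement: 360° − 330.0° = 30.0°.
Band runs from +158.6° eastward to -171.4°, crossing the antimeridian.

30.0°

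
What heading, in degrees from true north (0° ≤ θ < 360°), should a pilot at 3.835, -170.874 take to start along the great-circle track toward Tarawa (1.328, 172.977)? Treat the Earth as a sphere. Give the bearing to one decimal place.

261.6°

Δλ = 172.977 − -170.874 = 343.851°; wrapped into (−180°, 180°]: -16.149°.
θ = atan2( sin Δλ · cos φ₂ , cos φ₁ · sin φ₂ − sin φ₁ · cos φ₂ · cos Δλ )
  = atan2(-0.27806, -0.04110) = -98.409° → normalised to [0°, 360°): 261.591°.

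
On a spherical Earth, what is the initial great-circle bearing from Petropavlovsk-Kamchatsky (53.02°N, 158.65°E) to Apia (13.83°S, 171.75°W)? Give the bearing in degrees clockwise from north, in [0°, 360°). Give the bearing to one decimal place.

Δλ = -171.75 − 158.65 = -330.40°; wrapped into (−180°, 180°]: 29.60°.
θ = atan2( sin Δλ · cos φ₂ , cos φ₁ · sin φ₂ − sin φ₁ · cos φ₂ · cos Δλ )
  = atan2(0.47962, -0.81825) = 149.623° → normalised to [0°, 360°): 149.623°.

149.6°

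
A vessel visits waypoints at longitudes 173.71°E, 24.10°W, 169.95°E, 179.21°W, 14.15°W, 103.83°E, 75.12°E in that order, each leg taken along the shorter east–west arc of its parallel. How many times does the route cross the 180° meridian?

Leg 1: +173.71° → -24.10°, shortest Δλ = 162.19° (east) — crosses 180°.
Leg 2: -24.10° → +169.95°, shortest Δλ = -165.95° (west) — crosses 180°.
Leg 3: +169.95° → -179.21°, shortest Δλ = 10.84° (east) — crosses 180°.
Leg 4: -179.21° → -14.15°, shortest Δλ = 165.06° (east) — does not cross 180°.
Leg 5: -14.15° → +103.83°, shortest Δλ = 117.98° (east) — does not cross 180°.
Leg 6: +103.83° → +75.12°, shortest Δλ = -28.71° (west) — does not cross 180°.
Total crossings: 3.

3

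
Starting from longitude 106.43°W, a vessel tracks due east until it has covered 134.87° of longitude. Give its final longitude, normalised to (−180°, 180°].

Start at -106.43°; shift +134.87° → +28.44°.
+28.44° already lies in (−180°, 180°].

28.44°E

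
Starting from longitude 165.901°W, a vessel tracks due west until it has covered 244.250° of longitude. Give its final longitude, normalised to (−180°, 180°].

50.151°W

Start at -165.901°; shift −244.250° → -410.151°.
-410.151° lies outside (−180°, 180°]; add 360° → -50.151°.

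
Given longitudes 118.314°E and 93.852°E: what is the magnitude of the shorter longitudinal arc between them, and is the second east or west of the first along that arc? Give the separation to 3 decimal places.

24.462° west

Raw difference: 93.852 − 118.314 = -24.462°.
Normalise into (−180°, 180°]: -24.462° stays -24.462°.
Negative ⇒ the second point lies to the west; separation 24.462°.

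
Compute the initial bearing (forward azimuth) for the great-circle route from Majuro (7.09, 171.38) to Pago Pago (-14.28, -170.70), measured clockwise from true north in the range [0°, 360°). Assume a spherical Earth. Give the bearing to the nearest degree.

140°

Δλ = -170.70 − 171.38 = -342.08°; wrapped into (−180°, 180°]: 17.92°.
θ = atan2( sin Δλ · cos φ₂ , cos φ₁ · sin φ₂ − sin φ₁ · cos φ₂ · cos Δλ )
  = atan2(0.29818, -0.35859) = 140.255° → normalised to [0°, 360°): 140.255°.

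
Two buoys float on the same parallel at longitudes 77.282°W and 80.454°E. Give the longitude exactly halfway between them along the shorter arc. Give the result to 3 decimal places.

Signed shortest Δλ from -77.282° to +80.454° is +157.736°.
Midpoint longitude = -77.282° + (+157.736°)/2 = -77.282° + 78.868° = +1.586°.

1.586°E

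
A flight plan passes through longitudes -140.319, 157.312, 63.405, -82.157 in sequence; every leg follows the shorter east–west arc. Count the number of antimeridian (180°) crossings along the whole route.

Leg 1: -140.319° → +157.312°, shortest Δλ = -62.369° (west) — crosses 180°.
Leg 2: +157.312° → +63.405°, shortest Δλ = -93.907° (west) — does not cross 180°.
Leg 3: +63.405° → -82.157°, shortest Δλ = -145.562° (west) — does not cross 180°.
Total crossings: 1.

1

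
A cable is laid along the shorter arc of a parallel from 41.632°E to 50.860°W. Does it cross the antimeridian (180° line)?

Signed shortest Δλ = ((-50.860 − 41.632 + 180) mod 360) − 180 = -92.492°.
Going west by 92.492° from +41.632° reaches -50.860° without touching 180°.

No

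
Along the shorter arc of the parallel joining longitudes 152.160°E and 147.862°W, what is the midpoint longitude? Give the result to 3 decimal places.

177.851°W

Signed shortest Δλ from +152.160° to -147.862° is +59.978°.
Midpoint longitude = +152.160° + (+59.978°)/2 = +152.160° + 29.989° = +182.149°.
Normalise into (−180°, 180°]: -177.851°.
(The naïve average (+152.160 + -147.862)/2 = 2.149° is on the wrong side of the globe.)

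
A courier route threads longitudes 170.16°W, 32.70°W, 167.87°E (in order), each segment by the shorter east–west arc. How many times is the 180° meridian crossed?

Leg 1: -170.16° → -32.70°, shortest Δλ = 137.46° (east) — does not cross 180°.
Leg 2: -32.70° → +167.87°, shortest Δλ = -159.43° (west) — crosses 180°.
Total crossings: 1.

1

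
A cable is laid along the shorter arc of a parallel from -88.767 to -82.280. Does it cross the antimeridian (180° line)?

Signed shortest Δλ = ((-82.280 − -88.767 + 180) mod 360) − 180 = 6.487°.
Going east by 6.487° from -88.767° reaches -82.280° without touching 180°.

No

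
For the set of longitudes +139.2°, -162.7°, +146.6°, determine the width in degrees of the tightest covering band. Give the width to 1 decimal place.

Sort the longitudes: -162.7°, +139.2°, +146.6°.
Eastward gaps between consecutive values (wrapping around): 301.9°, 7.4°, 50.7°.
Largest gap = 301.9° ⇒ minimal covering band is its complement: 360° − 301.9° = 58.1°.
Band runs from +139.2° eastward to -162.7°, crossing the antimeridian.

58.1°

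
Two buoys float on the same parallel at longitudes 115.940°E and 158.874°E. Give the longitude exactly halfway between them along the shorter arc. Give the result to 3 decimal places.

137.407°E

Signed shortest Δλ from +115.940° to +158.874° is +42.934°.
Midpoint longitude = +115.940° + (+42.934°)/2 = +115.940° + 21.467° = +137.407°.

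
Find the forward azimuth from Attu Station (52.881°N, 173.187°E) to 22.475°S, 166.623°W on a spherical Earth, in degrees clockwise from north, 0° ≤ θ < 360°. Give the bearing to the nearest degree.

161°

Δλ = -166.623 − 173.187 = -339.810°; wrapped into (−180°, 180°]: 20.190°.
θ = atan2( sin Δλ · cos φ₂ , cos φ₁ · sin φ₂ − sin φ₁ · cos φ₂ · cos Δλ )
  = atan2(0.31892, -0.92224) = 160.924° → normalised to [0°, 360°): 160.924°.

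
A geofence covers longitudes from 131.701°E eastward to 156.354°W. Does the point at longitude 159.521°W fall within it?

Band width going east from +131.701° to -156.354°: ((-156.354 − 131.701) mod 360) = 71.945°.
Offset of -159.521° east of the west edge: ((-159.521 − 131.701) mod 360) = 68.778°.
68.778° ≤ 71.945° ⇒ inside.

Yes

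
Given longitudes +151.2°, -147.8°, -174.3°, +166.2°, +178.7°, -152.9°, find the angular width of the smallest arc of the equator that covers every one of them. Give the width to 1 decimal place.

61.0°

Sort the longitudes: -174.3°, -152.9°, -147.8°, +151.2°, +166.2°, +178.7°.
Eastward gaps between consecutive values (wrapping around): 21.4°, 5.1°, 299.0°, 15.0°, 12.5°, 7.0°.
Largest gap = 299.0° ⇒ minimal covering band is its complement: 360° − 299.0° = 61.0°.
Band runs from +151.2° eastward to -147.8°, crossing the antimeridian.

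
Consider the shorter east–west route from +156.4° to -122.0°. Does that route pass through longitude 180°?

Naïve |-122.0 − 156.4| = 278.4° > 180°, so the shorter arc goes the other way round — across 180°.
Signed shortest Δλ = ((-122.0 − 156.4 + 180) mod 360) − 180 = 81.6°.
Going east by 81.6° from +156.4° passes through 180° before reaching -122.0°.

Yes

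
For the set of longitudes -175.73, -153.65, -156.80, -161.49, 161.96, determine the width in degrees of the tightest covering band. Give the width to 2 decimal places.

44.39°

Sort the longitudes: -175.73°, -161.49°, -156.80°, -153.65°, +161.96°.
Eastward gaps between consecutive values (wrapping around): 14.24°, 4.69°, 3.15°, 315.61°, 22.31°.
Largest gap = 315.61° ⇒ minimal covering band is its complement: 360° − 315.61° = 44.39°.
Band runs from +161.96° eastward to -153.65°, crossing the antimeridian.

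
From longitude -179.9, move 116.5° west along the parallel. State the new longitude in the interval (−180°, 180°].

+63.6°

Start at -179.9°; shift −116.5° → -296.4°.
-296.4° lies outside (−180°, 180°]; add 360° → +63.6°.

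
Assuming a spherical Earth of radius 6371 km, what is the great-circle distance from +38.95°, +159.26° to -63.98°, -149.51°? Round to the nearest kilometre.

12294 km

Δλ = -149.51 − 159.26 = -308.77°; wrapped into (−180°, 180°]: 51.23°.
Δφ = -63.98 − 38.95 = -102.93°.
a = sin²(Δφ/2) + cos φ₁ · cos φ₂ · sin²(Δλ/2) = 0.675644.
c = 2·atan2(√a, √(1−a)) = 1.92974 rad → d = 6371·c ≈ 12294.40 km.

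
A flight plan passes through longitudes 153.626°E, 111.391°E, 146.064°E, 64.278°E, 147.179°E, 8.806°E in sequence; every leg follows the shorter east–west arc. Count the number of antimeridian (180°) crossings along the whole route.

0

Leg 1: +153.626° → +111.391°, shortest Δλ = -42.235° (west) — does not cross 180°.
Leg 2: +111.391° → +146.064°, shortest Δλ = 34.673° (east) — does not cross 180°.
Leg 3: +146.064° → +64.278°, shortest Δλ = -81.786° (west) — does not cross 180°.
Leg 4: +64.278° → +147.179°, shortest Δλ = 82.901° (east) — does not cross 180°.
Leg 5: +147.179° → +8.806°, shortest Δλ = -138.373° (west) — does not cross 180°.
Total crossings: 0.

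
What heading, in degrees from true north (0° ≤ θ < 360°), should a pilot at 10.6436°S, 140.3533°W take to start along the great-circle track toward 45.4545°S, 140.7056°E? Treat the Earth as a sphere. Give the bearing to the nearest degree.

Δλ = 140.7056 − -140.3533 = 281.0589°; wrapped into (−180°, 180°]: -78.9411°.
θ = atan2( sin Δλ · cos φ₂ , cos φ₁ · sin φ₂ − sin φ₁ · cos φ₂ · cos Δλ )
  = atan2(-0.68845, -0.67558) = -134.459° → normalised to [0°, 360°): 225.541°.

226°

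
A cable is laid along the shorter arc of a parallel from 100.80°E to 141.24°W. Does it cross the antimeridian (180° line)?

Naïve |-141.24 − 100.80| = 242.04° > 180°, so the shorter arc goes the other way round — across 180°.
Signed shortest Δλ = ((-141.24 − 100.80 + 180) mod 360) − 180 = 117.96°.
Going east by 117.96° from +100.80° passes through 180° before reaching -141.24°.

Yes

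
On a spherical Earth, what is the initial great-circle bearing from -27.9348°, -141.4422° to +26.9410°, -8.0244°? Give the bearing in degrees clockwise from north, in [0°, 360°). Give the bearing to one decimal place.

80.1°

Δλ = -8.0244 − -141.4422 = 133.4178°.
θ = atan2( sin Δλ · cos φ₂ , cos φ₁ · sin φ₂ − sin φ₁ · cos φ₂ · cos Δλ )
  = atan2(0.64753, 0.11324) = 80.080° → normalised to [0°, 360°): 80.080°.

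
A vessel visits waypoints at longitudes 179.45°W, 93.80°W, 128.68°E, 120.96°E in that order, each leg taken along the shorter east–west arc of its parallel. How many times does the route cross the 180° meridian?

1

Leg 1: -179.45° → -93.80°, shortest Δλ = 85.65° (east) — does not cross 180°.
Leg 2: -93.80° → +128.68°, shortest Δλ = -137.52° (west) — crosses 180°.
Leg 3: +128.68° → +120.96°, shortest Δλ = -7.72° (west) — does not cross 180°.
Total crossings: 1.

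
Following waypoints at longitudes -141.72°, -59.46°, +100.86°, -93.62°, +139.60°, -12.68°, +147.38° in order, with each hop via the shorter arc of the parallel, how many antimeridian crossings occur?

Leg 1: -141.72° → -59.46°, shortest Δλ = 82.26° (east) — does not cross 180°.
Leg 2: -59.46° → +100.86°, shortest Δλ = 160.32° (east) — does not cross 180°.
Leg 3: +100.86° → -93.62°, shortest Δλ = 165.52° (east) — crosses 180°.
Leg 4: -93.62° → +139.60°, shortest Δλ = -126.78° (west) — crosses 180°.
Leg 5: +139.60° → -12.68°, shortest Δλ = -152.28° (west) — does not cross 180°.
Leg 6: -12.68° → +147.38°, shortest Δλ = 160.06° (east) — does not cross 180°.
Total crossings: 2.

2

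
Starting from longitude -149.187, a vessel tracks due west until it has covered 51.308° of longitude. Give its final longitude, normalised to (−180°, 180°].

+159.505°

Start at -149.187°; shift −51.308° → -200.495°.
-200.495° lies outside (−180°, 180°]; add 360° → +159.505°.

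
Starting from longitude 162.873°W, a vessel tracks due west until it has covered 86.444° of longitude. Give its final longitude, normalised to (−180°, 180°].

Start at -162.873°; shift −86.444° → -249.317°.
-249.317° lies outside (−180°, 180°]; add 360° → +110.683°.

110.683°E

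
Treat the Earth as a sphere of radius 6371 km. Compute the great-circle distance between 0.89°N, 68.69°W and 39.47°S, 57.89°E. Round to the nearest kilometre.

Δλ = 57.89 − -68.69 = 126.58°.
Δφ = -39.47 − 0.89 = -40.36°.
a = sin²(Δφ/2) + cos φ₁ · cos φ₂ · sin²(Δλ/2) = 0.734931.
c = 2·atan2(√a, √(1−a)) = 2.05993 rad → d = 6371·c ≈ 13123.82 km.

13124 km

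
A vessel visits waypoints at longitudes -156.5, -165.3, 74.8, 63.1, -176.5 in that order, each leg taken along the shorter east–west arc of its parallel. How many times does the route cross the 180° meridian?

2

Leg 1: -156.5° → -165.3°, shortest Δλ = -8.8° (west) — does not cross 180°.
Leg 2: -165.3° → +74.8°, shortest Δλ = -119.9° (west) — crosses 180°.
Leg 3: +74.8° → +63.1°, shortest Δλ = -11.7° (west) — does not cross 180°.
Leg 4: +63.1° → -176.5°, shortest Δλ = 120.4° (east) — crosses 180°.
Total crossings: 2.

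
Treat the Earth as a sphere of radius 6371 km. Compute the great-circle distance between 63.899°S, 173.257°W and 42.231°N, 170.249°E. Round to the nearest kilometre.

Δλ = 170.249 − -173.257 = 343.506°; wrapped into (−180°, 180°]: -16.494°.
Δφ = 42.231 − -63.899 = 106.130°.
a = sin²(Δφ/2) + cos φ₁ · cos φ₂ · sin²(Δλ/2) = 0.645611.
c = 2·atan2(√a, √(1−a)) = 1.86630 rad → d = 6371·c ≈ 11890.21 km.

11890 km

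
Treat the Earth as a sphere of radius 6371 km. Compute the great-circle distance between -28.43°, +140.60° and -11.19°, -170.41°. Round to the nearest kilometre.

Δλ = -170.41 − 140.60 = -311.01°; wrapped into (−180°, 180°]: 48.99°.
Δφ = -11.19 − -28.43 = 17.24°.
a = sin²(Δφ/2) + cos φ₁ · cos φ₂ · sin²(Δλ/2) = 0.170763.
c = 2·atan2(√a, √(1−a)) = 0.85201 rad → d = 6371·c ≈ 5428.14 km.

5428 km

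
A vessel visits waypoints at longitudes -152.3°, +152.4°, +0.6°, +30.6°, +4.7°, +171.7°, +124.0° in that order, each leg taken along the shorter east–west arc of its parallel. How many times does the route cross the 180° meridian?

1

Leg 1: -152.3° → +152.4°, shortest Δλ = -55.3° (west) — crosses 180°.
Leg 2: +152.4° → +0.6°, shortest Δλ = -151.8° (west) — does not cross 180°.
Leg 3: +0.6° → +30.6°, shortest Δλ = 30.0° (east) — does not cross 180°.
Leg 4: +30.6° → +4.7°, shortest Δλ = -25.9° (west) — does not cross 180°.
Leg 5: +4.7° → +171.7°, shortest Δλ = 167.0° (east) — does not cross 180°.
Leg 6: +171.7° → +124.0°, shortest Δλ = -47.7° (west) — does not cross 180°.
Total crossings: 1.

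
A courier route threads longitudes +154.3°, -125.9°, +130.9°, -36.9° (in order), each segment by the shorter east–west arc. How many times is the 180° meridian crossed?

2

Leg 1: +154.3° → -125.9°, shortest Δλ = 79.8° (east) — crosses 180°.
Leg 2: -125.9° → +130.9°, shortest Δλ = -103.2° (west) — crosses 180°.
Leg 3: +130.9° → -36.9°, shortest Δλ = -167.8° (west) — does not cross 180°.
Total crossings: 2.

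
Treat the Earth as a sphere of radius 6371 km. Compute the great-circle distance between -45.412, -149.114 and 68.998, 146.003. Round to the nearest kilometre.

13780 km

Δλ = 146.003 − -149.114 = 295.117°; wrapped into (−180°, 180°]: -64.883°.
Δφ = 68.998 − -45.412 = 114.410°.
a = sin²(Δφ/2) + cos φ₁ · cos φ₂ · sin²(Δλ/2) = 0.779033.
c = 2·atan2(√a, √(1−a)) = 2.16285 rad → d = 6371·c ≈ 13779.52 km.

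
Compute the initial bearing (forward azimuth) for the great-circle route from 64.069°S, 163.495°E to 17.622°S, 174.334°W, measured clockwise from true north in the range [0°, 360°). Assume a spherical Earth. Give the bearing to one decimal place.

Δλ = -174.334 − 163.495 = -337.829°; wrapped into (−180°, 180°]: 22.171°.
θ = atan2( sin Δλ · cos φ₂ , cos φ₁ · sin φ₂ − sin φ₁ · cos φ₂ · cos Δλ )
  = atan2(0.35966, 0.66136) = 28.538° → normalised to [0°, 360°): 28.538°.

28.5°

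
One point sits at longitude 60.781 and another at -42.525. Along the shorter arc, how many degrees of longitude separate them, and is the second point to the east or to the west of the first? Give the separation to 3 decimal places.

103.306° west

Raw difference: -42.525 − 60.781 = -103.306°.
Normalise into (−180°, 180°]: -103.306° stays -103.306°.
Negative ⇒ the second point lies to the west; separation 103.306°.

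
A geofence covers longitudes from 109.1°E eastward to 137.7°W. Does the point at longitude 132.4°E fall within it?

Yes

Band width going east from +109.1° to -137.7°: ((-137.7 − 109.1) mod 360) = 113.2°.
Offset of +132.4° east of the west edge: ((132.4 − 109.1) mod 360) = 23.3°.
23.3° ≤ 113.2° ⇒ inside.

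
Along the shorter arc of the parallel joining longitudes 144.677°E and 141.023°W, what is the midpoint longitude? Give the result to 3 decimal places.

178.173°W

Signed shortest Δλ from +144.677° to -141.023° is +74.300°.
Midpoint longitude = +144.677° + (+74.300°)/2 = +144.677° + 37.150° = +181.827°.
Normalise into (−180°, 180°]: -178.173°.
(The naïve average (+144.677 + -141.023)/2 = 1.827° is on the wrong side of the globe.)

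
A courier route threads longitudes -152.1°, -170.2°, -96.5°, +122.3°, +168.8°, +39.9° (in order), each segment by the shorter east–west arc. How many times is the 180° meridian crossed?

Leg 1: -152.1° → -170.2°, shortest Δλ = -18.1° (west) — does not cross 180°.
Leg 2: -170.2° → -96.5°, shortest Δλ = 73.7° (east) — does not cross 180°.
Leg 3: -96.5° → +122.3°, shortest Δλ = -141.2° (west) — crosses 180°.
Leg 4: +122.3° → +168.8°, shortest Δλ = 46.5° (east) — does not cross 180°.
Leg 5: +168.8° → +39.9°, shortest Δλ = -128.9° (west) — does not cross 180°.
Total crossings: 1.

1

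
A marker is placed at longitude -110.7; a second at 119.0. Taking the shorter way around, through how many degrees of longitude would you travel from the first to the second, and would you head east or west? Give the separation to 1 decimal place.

Raw difference: 119.0 − -110.7 = 229.7°.
Normalise into (−180°, 180°]: 229.7° − 360° = -130.3°.
Negative ⇒ the second point lies to the west; separation 130.3°.

130.3° west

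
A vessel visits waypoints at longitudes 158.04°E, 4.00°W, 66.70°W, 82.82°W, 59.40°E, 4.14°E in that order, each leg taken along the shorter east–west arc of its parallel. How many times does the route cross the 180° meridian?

0

Leg 1: +158.04° → -4.00°, shortest Δλ = -162.04° (west) — does not cross 180°.
Leg 2: -4.00° → -66.70°, shortest Δλ = -62.7° (west) — does not cross 180°.
Leg 3: -66.70° → -82.82°, shortest Δλ = -16.12° (west) — does not cross 180°.
Leg 4: -82.82° → +59.40°, shortest Δλ = 142.22° (east) — does not cross 180°.
Leg 5: +59.40° → +4.14°, shortest Δλ = -55.26° (west) — does not cross 180°.
Total crossings: 0.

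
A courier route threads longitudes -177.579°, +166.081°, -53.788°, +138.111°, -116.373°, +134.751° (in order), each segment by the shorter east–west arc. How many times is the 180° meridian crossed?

5

Leg 1: -177.579° → +166.081°, shortest Δλ = -16.34° (west) — crosses 180°.
Leg 2: +166.081° → -53.788°, shortest Δλ = 140.131° (east) — crosses 180°.
Leg 3: -53.788° → +138.111°, shortest Δλ = -168.101° (west) — crosses 180°.
Leg 4: +138.111° → -116.373°, shortest Δλ = 105.516° (east) — crosses 180°.
Leg 5: -116.373° → +134.751°, shortest Δλ = -108.876° (west) — crosses 180°.
Total crossings: 5.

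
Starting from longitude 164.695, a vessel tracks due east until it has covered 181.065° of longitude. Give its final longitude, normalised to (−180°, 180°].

-14.240°

Start at +164.695°; shift +181.065° → +345.760°.
+345.760° lies outside (−180°, 180°]; subtract 360° → -14.240°.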